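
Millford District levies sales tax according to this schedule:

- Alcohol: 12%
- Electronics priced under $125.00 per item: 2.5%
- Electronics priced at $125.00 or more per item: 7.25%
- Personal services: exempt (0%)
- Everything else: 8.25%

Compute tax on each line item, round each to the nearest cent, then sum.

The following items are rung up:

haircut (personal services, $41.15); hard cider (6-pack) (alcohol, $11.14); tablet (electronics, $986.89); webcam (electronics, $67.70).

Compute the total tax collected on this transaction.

Haircut $41.15: personal services → 0% → $0.00
Hard cider (6-pack) $11.14: alcohol → 12% → $1.34
Tablet $986.89: electronics, $125.00 or more → 7.25% → $71.55
Webcam $67.70: electronics, under $125.00 → 2.5% → $1.69
Total tax = $1.34 + $71.55 + $1.69 = $74.58

$74.58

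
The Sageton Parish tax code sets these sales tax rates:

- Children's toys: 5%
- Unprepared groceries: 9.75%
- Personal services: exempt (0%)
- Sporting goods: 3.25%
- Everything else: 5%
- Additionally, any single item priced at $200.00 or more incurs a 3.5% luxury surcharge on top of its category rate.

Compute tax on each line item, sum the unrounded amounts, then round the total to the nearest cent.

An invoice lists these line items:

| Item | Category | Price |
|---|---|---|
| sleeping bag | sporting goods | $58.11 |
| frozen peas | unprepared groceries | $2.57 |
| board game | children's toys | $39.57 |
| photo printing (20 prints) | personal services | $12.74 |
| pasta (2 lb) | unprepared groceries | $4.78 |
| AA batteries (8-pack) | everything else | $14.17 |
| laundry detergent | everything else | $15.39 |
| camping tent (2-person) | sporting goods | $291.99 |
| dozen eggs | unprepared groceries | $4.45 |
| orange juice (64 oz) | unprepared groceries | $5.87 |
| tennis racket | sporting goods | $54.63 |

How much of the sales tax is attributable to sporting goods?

$23.37

Sleeping bag $58.11: sporting goods → 3.25% → $1.888575
Camping tent (2-person) $291.99: sporting goods → 3.25% + 3.5% surcharge = 6.75% → $19.709325
Tennis racket $54.63: sporting goods → 3.25% → $1.775475
Tax on sporting goods: unrounded sum = $23.373375 → $23.37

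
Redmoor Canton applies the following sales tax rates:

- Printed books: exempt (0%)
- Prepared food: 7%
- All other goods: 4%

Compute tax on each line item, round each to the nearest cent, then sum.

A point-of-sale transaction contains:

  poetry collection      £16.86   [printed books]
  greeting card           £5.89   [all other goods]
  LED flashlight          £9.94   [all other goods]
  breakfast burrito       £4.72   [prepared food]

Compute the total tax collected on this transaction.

£0.97

Poetry collection £16.86: printed books → 0% → £0.00
Greeting card £5.89: all other goods → 4% → £0.24
LED flashlight £9.94: all other goods → 4% → £0.40
Breakfast burrito £4.72: prepared food → 7% → £0.33
Total tax = £0.24 + £0.40 + £0.33 = £0.97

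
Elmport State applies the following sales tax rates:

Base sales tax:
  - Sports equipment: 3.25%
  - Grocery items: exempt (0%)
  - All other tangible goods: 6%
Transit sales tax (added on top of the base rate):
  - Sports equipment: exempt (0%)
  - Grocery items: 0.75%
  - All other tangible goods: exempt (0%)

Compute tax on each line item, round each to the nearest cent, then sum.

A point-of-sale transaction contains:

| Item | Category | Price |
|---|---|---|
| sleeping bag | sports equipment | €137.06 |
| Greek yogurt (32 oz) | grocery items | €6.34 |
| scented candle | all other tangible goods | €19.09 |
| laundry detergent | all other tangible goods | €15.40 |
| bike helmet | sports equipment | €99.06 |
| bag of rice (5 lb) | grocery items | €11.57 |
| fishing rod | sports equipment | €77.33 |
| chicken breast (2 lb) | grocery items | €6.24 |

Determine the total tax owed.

Sleeping bag €137.06: sports equipment → 3.25% + 0% transit = 3.25% → €4.45
Greek yogurt (32 oz) €6.34: grocery items → 0% + 0.75% transit = 0.75% → €0.05
Scented candle €19.09: all other tangible goods → 6% + 0% transit = 6% → €1.15
Laundry detergent €15.40: all other tangible goods → 6% + 0% transit = 6% → €0.92
Bike helmet €99.06: sports equipment → 3.25% + 0% transit = 3.25% → €3.22
Bag of rice (5 lb) €11.57: grocery items → 0% + 0.75% transit = 0.75% → €0.09
Fishing rod €77.33: sports equipment → 3.25% + 0% transit = 3.25% → €2.51
Chicken breast (2 lb) €6.24: grocery items → 0% + 0.75% transit = 0.75% → €0.05
Total tax = €4.45 + €0.05 + €1.15 + €0.92 + €3.22 + €0.09 + €2.51 + €0.05 = €12.44

€12.44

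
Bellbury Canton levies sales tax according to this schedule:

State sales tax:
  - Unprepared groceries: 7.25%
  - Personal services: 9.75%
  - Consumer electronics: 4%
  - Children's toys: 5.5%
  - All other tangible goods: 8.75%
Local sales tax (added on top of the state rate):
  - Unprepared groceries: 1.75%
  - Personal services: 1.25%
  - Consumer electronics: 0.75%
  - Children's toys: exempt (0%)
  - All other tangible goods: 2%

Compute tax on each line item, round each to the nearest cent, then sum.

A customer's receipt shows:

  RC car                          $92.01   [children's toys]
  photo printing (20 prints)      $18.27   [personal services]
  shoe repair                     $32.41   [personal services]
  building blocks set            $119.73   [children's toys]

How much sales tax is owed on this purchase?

RC car $92.01: children's toys → 5.5% + 0% local = 5.5% → $5.06
Photo printing (20 prints) $18.27: personal services → 9.75% + 1.25% local = 11% → $2.01
Shoe repair $32.41: personal services → 9.75% + 1.25% local = 11% → $3.57
Building blocks set $119.73: children's toys → 5.5% + 0% local = 5.5% → $6.59
Total tax = $5.06 + $2.01 + $3.57 + $6.59 = $17.23

$17.23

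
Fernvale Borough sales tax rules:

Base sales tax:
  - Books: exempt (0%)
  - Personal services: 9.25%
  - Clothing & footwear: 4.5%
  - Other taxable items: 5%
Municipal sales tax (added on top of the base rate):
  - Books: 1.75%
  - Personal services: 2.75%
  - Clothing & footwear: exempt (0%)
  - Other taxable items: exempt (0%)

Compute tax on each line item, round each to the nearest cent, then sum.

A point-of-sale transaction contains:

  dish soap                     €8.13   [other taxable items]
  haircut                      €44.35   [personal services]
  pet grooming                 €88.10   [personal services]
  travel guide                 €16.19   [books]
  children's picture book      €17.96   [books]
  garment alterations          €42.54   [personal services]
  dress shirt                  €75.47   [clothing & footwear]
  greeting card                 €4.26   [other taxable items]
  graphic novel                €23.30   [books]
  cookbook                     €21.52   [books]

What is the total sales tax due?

Dish soap €8.13: other taxable items → 5% + 0% municipal = 5% → €0.41
Haircut €44.35: personal services → 9.25% + 2.75% municipal = 12% → €5.32
Pet grooming €88.10: personal services → 9.25% + 2.75% municipal = 12% → €10.57
Travel guide €16.19: books → 0% + 1.75% municipal = 1.75% → €0.28
Children's picture book €17.96: books → 0% + 1.75% municipal = 1.75% → €0.31
Garment alterations €42.54: personal services → 9.25% + 2.75% municipal = 12% → €5.10
Dress shirt €75.47: clothing & footwear → 4.5% + 0% municipal = 4.5% → €3.40
Greeting card €4.26: other taxable items → 5% + 0% municipal = 5% → €0.21
Graphic novel €23.30: books → 0% + 1.75% municipal = 1.75% → €0.41
Cookbook €21.52: books → 0% + 1.75% municipal = 1.75% → €0.38
Total tax = €0.41 + €5.32 + €10.57 + €0.28 + €0.31 + €5.10 + €3.40 + €0.21 + €0.41 + €0.38 = €26.39

€26.39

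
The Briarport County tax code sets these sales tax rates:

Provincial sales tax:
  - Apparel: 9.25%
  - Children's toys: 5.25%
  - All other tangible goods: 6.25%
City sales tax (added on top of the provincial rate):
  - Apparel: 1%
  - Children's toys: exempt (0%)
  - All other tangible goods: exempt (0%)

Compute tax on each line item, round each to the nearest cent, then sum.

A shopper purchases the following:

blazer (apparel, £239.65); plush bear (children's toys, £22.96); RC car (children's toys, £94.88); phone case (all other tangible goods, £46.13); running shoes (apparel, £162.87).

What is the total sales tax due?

Blazer £239.65: apparel → 9.25% + 1% city = 10.25% → £24.56
Plush bear £22.96: children's toys → 5.25% + 0% city = 5.25% → £1.21
RC car £94.88: children's toys → 5.25% + 0% city = 5.25% → £4.98
Phone case £46.13: all other tangible goods → 6.25% + 0% city = 6.25% → £2.88
Running shoes £162.87: apparel → 9.25% + 1% city = 10.25% → £16.69
Total tax = £24.56 + £1.21 + £4.98 + £2.88 + £16.69 = £50.32

£50.32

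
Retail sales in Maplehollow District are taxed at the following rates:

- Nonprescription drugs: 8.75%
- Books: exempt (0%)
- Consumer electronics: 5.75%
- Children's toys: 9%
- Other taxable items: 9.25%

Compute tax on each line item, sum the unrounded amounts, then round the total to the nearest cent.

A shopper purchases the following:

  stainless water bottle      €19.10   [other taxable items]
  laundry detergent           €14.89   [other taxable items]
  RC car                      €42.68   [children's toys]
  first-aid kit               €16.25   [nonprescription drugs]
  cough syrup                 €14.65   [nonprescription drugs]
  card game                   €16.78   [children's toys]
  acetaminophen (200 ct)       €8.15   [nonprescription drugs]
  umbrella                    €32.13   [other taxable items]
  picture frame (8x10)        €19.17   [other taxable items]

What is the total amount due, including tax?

Stainless water bottle €19.10: other taxable items → 9.25% → €1.76675
Laundry detergent €14.89: other taxable items → 9.25% → €1.377325
RC car €42.68: children's toys → 9% → €3.8412
First-aid kit €16.25: nonprescription drugs → 8.75% → €1.421875
Cough syrup €14.65: nonprescription drugs → 8.75% → €1.281875
Card game €16.78: children's toys → 9% → €1.5102
Acetaminophen (200 ct) €8.15: nonprescription drugs → 8.75% → €0.713125
Umbrella €32.13: other taxable items → 9.25% → €2.972025
Picture frame (8x10) €19.17: other taxable items → 9.25% → €1.773225
Subtotal = €183.80; unrounded tax = €16.6576 → €16.66; total due = €200.46

€200.46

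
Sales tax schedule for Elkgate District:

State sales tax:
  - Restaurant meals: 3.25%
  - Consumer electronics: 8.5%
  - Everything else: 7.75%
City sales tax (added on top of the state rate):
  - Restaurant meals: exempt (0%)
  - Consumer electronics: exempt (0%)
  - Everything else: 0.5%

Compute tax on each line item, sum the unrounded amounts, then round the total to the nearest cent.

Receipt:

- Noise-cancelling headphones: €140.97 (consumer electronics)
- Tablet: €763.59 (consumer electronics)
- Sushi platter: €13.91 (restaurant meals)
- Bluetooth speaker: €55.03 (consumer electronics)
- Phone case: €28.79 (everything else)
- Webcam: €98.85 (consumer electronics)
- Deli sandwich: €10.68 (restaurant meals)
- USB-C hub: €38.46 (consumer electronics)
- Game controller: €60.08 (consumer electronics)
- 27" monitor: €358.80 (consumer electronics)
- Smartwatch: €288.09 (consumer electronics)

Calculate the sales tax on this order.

Noise-cancelling headphones €140.97: consumer electronics → 8.5% + 0% city = 8.5% → €11.98245
Tablet €763.59: consumer electronics → 8.5% + 0% city = 8.5% → €64.90515
Sushi platter €13.91: restaurant meals → 3.25% + 0% city = 3.25% → €0.452075
Bluetooth speaker €55.03: consumer electronics → 8.5% + 0% city = 8.5% → €4.67755
Phone case €28.79: everything else → 7.75% + 0.5% city = 8.25% → €2.375175
Webcam €98.85: consumer electronics → 8.5% + 0% city = 8.5% → €8.40225
Deli sandwich €10.68: restaurant meals → 3.25% + 0% city = 3.25% → €0.3471
USB-C hub €38.46: consumer electronics → 8.5% + 0% city = 8.5% → €3.2691
Game controller €60.08: consumer electronics → 8.5% + 0% city = 8.5% → €5.1068
27" monitor €358.80: consumer electronics → 8.5% + 0% city = 8.5% → €30.498
Smartwatch €288.09: consumer electronics → 8.5% + 0% city = 8.5% → €24.48765
Unrounded tax sum = €156.5033 → €156.50

€156.50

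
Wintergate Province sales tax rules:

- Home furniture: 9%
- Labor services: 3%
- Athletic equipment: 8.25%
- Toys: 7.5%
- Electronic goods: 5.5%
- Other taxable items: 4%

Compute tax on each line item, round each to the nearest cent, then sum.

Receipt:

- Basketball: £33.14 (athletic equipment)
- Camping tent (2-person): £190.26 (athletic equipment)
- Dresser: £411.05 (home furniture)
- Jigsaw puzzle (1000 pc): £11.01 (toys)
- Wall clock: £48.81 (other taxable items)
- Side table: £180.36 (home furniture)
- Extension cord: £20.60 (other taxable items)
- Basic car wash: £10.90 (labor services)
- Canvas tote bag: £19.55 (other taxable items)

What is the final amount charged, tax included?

£1002.04

Basketball £33.14: athletic equipment → 8.25% → £2.73
Camping tent (2-person) £190.26: athletic equipment → 8.25% → £15.70
Dresser £411.05: home furniture → 9% → £36.99
Jigsaw puzzle (1000 pc) £11.01: toys → 7.5% → £0.83
Wall clock £48.81: other taxable items → 4% → £1.95
Side table £180.36: home furniture → 9% → £16.23
Extension cord £20.60: other taxable items → 4% → £0.82
Basic car wash £10.90: labor services → 3% → £0.33
Canvas tote bag £19.55: other taxable items → 4% → £0.78
Subtotal = £925.68; tax = £76.36; total due = £1002.04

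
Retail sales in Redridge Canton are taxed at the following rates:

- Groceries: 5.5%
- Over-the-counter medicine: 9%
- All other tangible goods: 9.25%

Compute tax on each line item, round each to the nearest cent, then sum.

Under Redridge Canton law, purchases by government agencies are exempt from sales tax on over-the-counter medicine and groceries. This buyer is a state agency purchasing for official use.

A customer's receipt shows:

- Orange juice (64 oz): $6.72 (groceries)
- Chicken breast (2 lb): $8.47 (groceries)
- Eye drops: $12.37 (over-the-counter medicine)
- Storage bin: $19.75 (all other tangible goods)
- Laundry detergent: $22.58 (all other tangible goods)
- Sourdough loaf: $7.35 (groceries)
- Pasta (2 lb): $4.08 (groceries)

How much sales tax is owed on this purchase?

$3.92

Orange juice (64 oz) $6.72: groceries, buyer-exempt → 0% → $0.00
Chicken breast (2 lb) $8.47: groceries, buyer-exempt → 0% → $0.00
Eye drops $12.37: over-the-counter medicine, buyer-exempt → 0% → $0.00
Storage bin $19.75: all other tangible goods → 9.25% → $1.83
Laundry detergent $22.58: all other tangible goods → 9.25% → $2.09
Sourdough loaf $7.35: groceries, buyer-exempt → 0% → $0.00
Pasta (2 lb) $4.08: groceries, buyer-exempt → 0% → $0.00
Total tax = $1.83 + $2.09 = $3.92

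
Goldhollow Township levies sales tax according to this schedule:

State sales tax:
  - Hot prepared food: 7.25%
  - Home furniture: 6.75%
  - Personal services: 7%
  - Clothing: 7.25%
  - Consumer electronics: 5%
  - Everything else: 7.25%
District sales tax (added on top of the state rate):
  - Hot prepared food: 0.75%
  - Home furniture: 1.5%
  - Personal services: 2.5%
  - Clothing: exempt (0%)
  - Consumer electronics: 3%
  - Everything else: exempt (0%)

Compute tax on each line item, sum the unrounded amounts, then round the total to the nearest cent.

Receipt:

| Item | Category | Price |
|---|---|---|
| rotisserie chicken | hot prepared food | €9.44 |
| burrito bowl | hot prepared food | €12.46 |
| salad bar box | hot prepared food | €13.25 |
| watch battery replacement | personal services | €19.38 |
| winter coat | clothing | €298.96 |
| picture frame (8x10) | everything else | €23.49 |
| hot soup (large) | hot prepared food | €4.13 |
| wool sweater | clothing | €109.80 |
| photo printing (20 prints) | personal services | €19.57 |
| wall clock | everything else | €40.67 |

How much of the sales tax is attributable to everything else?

Picture frame (8x10) €23.49: everything else → 7.25% + 0% district = 7.25% → €1.703025
Wall clock €40.67: everything else → 7.25% + 0% district = 7.25% → €2.948575
Tax on everything else: unrounded sum = €4.6516 → €4.65

€4.65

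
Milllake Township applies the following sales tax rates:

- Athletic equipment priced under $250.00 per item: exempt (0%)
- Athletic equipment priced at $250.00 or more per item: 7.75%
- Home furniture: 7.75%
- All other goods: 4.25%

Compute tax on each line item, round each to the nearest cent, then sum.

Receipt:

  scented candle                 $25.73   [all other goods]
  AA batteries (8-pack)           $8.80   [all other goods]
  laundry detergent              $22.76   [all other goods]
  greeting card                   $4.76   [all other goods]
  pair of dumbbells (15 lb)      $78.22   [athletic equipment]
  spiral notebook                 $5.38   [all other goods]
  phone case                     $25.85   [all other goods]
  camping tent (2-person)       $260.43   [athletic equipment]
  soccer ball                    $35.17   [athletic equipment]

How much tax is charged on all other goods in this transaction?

Scented candle $25.73: all other goods → 4.25% → $1.09
AA batteries (8-pack) $8.80: all other goods → 4.25% → $0.37
Laundry detergent $22.76: all other goods → 4.25% → $0.97
Greeting card $4.76: all other goods → 4.25% → $0.20
Spiral notebook $5.38: all other goods → 4.25% → $0.23
Phone case $25.85: all other goods → 4.25% → $1.10
Tax on all other goods = $1.09 + $0.37 + $0.97 + $0.20 + $0.23 + $1.10 = $3.96

$3.96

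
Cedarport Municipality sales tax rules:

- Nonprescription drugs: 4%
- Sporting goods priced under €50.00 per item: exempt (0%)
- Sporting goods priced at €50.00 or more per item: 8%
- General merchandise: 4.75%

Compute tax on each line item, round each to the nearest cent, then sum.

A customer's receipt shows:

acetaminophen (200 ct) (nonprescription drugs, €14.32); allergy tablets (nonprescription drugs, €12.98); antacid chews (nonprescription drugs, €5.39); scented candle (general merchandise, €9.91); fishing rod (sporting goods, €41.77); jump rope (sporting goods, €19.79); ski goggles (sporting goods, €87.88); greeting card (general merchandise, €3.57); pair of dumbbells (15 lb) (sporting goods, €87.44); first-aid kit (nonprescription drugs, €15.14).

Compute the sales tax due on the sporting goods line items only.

Fishing rod €41.77: sporting goods, under €50.00 → 0% → €0.00
Jump rope €19.79: sporting goods, under €50.00 → 0% → €0.00
Ski goggles €87.88: sporting goods, €50.00 or more → 8% → €7.03
Pair of dumbbells (15 lb) €87.44: sporting goods, €50.00 or more → 8% → €7.00
Tax on sporting goods = €0.00 + €0.00 + €7.03 + €7.00 = €14.03

€14.03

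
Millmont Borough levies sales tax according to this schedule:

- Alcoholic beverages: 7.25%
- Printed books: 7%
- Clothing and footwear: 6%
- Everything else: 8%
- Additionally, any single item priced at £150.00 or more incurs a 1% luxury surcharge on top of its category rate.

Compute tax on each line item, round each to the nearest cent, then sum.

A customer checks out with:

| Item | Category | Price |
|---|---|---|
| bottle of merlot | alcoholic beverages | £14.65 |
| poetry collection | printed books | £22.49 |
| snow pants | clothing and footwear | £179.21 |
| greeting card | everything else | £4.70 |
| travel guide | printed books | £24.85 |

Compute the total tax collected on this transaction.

£17.29

Bottle of merlot £14.65: alcoholic beverages → 7.25% → £1.06
Poetry collection £22.49: printed books → 7% → £1.57
Snow pants £179.21: clothing and footwear → 6% + 1% surcharge = 7% → £12.54
Greeting card £4.70: everything else → 8% → £0.38
Travel guide £24.85: printed books → 7% → £1.74
Total tax = £1.06 + £1.57 + £12.54 + £0.38 + £1.74 = £17.29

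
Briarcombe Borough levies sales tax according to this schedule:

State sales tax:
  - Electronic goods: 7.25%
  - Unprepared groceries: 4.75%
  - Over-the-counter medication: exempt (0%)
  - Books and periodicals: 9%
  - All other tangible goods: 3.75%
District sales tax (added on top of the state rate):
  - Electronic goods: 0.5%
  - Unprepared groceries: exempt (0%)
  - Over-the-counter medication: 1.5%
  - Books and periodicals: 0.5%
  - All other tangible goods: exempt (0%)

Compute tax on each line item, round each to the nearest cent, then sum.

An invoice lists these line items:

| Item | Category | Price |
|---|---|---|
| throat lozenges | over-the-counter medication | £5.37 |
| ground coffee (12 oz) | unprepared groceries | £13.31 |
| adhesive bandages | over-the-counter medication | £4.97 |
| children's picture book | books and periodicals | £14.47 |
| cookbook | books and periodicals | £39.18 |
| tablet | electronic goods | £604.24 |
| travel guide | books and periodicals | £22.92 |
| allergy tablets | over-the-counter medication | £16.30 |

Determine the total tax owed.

Throat lozenges £5.37: over-the-counter medication → 0% + 1.5% district = 1.5% → £0.08
Ground coffee (12 oz) £13.31: unprepared groceries → 4.75% + 0% district = 4.75% → £0.63
Adhesive bandages £4.97: over-the-counter medication → 0% + 1.5% district = 1.5% → £0.07
Children's picture book £14.47: books and periodicals → 9% + 0.5% district = 9.5% → £1.37
Cookbook £39.18: books and periodicals → 9% + 0.5% district = 9.5% → £3.72
Tablet £604.24: electronic goods → 7.25% + 0.5% district = 7.75% → £46.83
Travel guide £22.92: books and periodicals → 9% + 0.5% district = 9.5% → £2.18
Allergy tablets £16.30: over-the-counter medication → 0% + 1.5% district = 1.5% → £0.24
Total tax = £0.08 + £0.63 + £0.07 + £1.37 + £3.72 + £46.83 + £2.18 + £0.24 = £55.12

£55.12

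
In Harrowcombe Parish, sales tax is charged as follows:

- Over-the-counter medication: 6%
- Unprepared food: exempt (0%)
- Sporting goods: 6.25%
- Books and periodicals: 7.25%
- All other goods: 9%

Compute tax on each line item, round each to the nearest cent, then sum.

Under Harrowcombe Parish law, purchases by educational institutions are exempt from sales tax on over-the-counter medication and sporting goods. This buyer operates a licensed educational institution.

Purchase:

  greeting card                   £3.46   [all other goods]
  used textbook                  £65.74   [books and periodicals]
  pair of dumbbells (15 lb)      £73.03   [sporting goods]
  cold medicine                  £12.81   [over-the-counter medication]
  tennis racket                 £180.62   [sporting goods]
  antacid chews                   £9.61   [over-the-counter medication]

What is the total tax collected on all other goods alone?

£0.31

Greeting card £3.46: all other goods → 9% → £0.31
Tax on all other goods = £0.31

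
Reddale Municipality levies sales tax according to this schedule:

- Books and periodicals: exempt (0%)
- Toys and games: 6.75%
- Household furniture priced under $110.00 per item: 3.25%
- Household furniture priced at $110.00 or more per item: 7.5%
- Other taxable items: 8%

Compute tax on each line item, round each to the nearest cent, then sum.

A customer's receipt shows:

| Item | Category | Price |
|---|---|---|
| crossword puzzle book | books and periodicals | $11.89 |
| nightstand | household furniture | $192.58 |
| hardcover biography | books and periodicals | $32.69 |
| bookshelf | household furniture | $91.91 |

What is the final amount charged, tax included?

Crossword puzzle book $11.89: books and periodicals → 0% → $0.00
Nightstand $192.58: household furniture, $110.00 or more → 7.5% → $14.44
Hardcover biography $32.69: books and periodicals → 0% → $0.00
Bookshelf $91.91: household furniture, under $110.00 → 3.25% → $2.99
Subtotal = $329.07; tax = $17.43; total due = $346.50

$346.50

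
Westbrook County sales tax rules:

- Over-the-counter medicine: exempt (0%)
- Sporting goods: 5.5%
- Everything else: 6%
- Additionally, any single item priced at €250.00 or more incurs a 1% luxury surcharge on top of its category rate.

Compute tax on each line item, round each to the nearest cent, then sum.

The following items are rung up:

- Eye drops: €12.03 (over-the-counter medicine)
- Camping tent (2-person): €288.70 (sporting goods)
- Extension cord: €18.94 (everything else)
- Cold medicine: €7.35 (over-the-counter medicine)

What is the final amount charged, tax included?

Eye drops €12.03: over-the-counter medicine → 0% → €0.00
Camping tent (2-person) €288.70: sporting goods → 5.5% + 1% surcharge = 6.5% → €18.77
Extension cord €18.94: everything else → 6% → €1.14
Cold medicine €7.35: over-the-counter medicine → 0% → €0.00
Subtotal = €327.02; tax = €19.91; total due = €346.93

€346.93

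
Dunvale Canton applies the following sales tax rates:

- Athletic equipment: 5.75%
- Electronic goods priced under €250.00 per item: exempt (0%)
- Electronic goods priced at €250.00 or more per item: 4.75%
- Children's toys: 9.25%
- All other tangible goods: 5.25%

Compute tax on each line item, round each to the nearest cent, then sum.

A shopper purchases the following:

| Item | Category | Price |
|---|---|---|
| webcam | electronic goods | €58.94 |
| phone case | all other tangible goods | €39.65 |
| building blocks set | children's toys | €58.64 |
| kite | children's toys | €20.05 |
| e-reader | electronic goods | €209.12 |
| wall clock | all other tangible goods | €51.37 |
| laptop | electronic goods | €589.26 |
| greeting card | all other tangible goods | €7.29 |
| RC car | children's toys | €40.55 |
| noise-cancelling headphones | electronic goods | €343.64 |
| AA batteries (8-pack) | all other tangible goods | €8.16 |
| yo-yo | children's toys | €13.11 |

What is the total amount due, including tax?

€1501.91

Webcam €58.94: electronic goods, under €250.00 → 0% → €0.00
Phone case €39.65: all other tangible goods → 5.25% → €2.08
Building blocks set €58.64: children's toys → 9.25% → €5.42
Kite €20.05: children's toys → 9.25% → €1.85
E-reader €209.12: electronic goods, under €250.00 → 0% → €0.00
Wall clock €51.37: all other tangible goods → 5.25% → €2.70
Laptop €589.26: electronic goods, €250.00 or more → 4.75% → €27.99
Greeting card €7.29: all other tangible goods → 5.25% → €0.38
RC car €40.55: children's toys → 9.25% → €3.75
Noise-cancelling headphones €343.64: electronic goods, €250.00 or more → 4.75% → €16.32
AA batteries (8-pack) €8.16: all other tangible goods → 5.25% → €0.43
Yo-yo €13.11: children's toys → 9.25% → €1.21
Subtotal = €1439.78; tax = €62.13; total due = €1501.91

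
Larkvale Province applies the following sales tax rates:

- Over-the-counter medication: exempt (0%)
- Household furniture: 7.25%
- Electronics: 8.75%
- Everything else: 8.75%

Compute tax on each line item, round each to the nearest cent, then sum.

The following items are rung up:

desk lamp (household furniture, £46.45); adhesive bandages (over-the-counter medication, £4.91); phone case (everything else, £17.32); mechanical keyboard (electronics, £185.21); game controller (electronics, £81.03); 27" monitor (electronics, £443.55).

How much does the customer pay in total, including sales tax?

Desk lamp £46.45: household furniture → 7.25% → £3.37
Adhesive bandages £4.91: over-the-counter medication → 0% → £0.00
Phone case £17.32: everything else → 8.75% → £1.52
Mechanical keyboard £185.21: electronics → 8.75% → £16.21
Game controller £81.03: electronics → 8.75% → £7.09
27" monitor £443.55: electronics → 8.75% → £38.81
Subtotal = £778.47; tax = £67.00; total due = £845.47

£845.47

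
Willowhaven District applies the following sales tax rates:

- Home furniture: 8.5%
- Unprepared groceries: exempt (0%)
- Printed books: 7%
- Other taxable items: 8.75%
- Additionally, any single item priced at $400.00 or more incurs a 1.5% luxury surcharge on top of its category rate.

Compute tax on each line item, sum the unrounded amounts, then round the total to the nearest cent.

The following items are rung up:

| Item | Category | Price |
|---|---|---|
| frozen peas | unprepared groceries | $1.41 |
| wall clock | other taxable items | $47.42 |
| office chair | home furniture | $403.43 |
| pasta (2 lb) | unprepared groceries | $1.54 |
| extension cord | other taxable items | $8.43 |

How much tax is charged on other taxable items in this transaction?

Wall clock $47.42: other taxable items → 8.75% → $4.14925
Extension cord $8.43: other taxable items → 8.75% → $0.737625
Tax on other taxable items: unrounded sum = $4.886875 → $4.89

$4.89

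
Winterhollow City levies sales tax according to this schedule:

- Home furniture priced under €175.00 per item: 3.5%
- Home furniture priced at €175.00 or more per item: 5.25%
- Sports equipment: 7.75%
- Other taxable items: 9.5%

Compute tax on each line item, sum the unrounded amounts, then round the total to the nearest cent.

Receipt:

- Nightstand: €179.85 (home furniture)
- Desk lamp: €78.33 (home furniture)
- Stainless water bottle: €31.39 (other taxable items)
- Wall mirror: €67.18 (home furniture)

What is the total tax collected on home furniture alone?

€14.53

Nightstand €179.85: home furniture, €175.00 or more → 5.25% → €9.442125
Desk lamp €78.33: home furniture, under €175.00 → 3.5% → €2.74155
Wall mirror €67.18: home furniture, under €175.00 → 3.5% → €2.3513
Tax on home furniture: unrounded sum = €14.534975 → €14.53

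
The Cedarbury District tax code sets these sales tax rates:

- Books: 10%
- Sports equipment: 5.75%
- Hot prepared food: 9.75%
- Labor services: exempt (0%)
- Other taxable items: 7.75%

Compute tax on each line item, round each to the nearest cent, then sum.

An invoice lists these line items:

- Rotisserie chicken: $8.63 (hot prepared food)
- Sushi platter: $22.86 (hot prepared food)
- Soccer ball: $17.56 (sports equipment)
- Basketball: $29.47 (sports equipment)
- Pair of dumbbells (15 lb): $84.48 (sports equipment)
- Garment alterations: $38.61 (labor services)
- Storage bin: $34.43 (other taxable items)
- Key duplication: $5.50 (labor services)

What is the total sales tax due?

Rotisserie chicken $8.63: hot prepared food → 9.75% → $0.84
Sushi platter $22.86: hot prepared food → 9.75% → $2.23
Soccer ball $17.56: sports equipment → 5.75% → $1.01
Basketball $29.47: sports equipment → 5.75% → $1.69
Pair of dumbbells (15 lb) $84.48: sports equipment → 5.75% → $4.86
Garment alterations $38.61: labor services → 0% → $0.00
Storage bin $34.43: other taxable items → 7.75% → $2.67
Key duplication $5.50: labor services → 0% → $0.00
Total tax = $0.84 + $2.23 + $1.01 + $1.69 + $4.86 + $2.67 = $13.30

$13.30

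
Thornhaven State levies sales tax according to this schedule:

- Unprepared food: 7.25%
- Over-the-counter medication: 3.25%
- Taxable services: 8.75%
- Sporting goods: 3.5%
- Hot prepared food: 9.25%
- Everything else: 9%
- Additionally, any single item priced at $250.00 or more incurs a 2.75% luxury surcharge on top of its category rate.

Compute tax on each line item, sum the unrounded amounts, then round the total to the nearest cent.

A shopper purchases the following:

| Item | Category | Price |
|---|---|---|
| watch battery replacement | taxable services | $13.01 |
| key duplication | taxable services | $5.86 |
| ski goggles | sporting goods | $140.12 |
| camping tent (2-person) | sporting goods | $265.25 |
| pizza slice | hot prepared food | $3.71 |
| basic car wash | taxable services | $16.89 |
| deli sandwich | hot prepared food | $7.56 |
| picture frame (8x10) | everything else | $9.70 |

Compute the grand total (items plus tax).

Watch battery replacement $13.01: taxable services → 8.75% → $1.138375
Key duplication $5.86: taxable services → 8.75% → $0.51275
Ski goggles $140.12: sporting goods → 3.5% → $4.9042
Camping tent (2-person) $265.25: sporting goods → 3.5% + 2.75% surcharge = 6.25% → $16.578125
Pizza slice $3.71: hot prepared food → 9.25% → $0.343175
Basic car wash $16.89: taxable services → 8.75% → $1.477875
Deli sandwich $7.56: hot prepared food → 9.25% → $0.6993
Picture frame (8x10) $9.70: everything else → 9% → $0.873
Subtotal = $462.10; unrounded tax = $26.5268 → $26.53; total due = $488.63

$488.63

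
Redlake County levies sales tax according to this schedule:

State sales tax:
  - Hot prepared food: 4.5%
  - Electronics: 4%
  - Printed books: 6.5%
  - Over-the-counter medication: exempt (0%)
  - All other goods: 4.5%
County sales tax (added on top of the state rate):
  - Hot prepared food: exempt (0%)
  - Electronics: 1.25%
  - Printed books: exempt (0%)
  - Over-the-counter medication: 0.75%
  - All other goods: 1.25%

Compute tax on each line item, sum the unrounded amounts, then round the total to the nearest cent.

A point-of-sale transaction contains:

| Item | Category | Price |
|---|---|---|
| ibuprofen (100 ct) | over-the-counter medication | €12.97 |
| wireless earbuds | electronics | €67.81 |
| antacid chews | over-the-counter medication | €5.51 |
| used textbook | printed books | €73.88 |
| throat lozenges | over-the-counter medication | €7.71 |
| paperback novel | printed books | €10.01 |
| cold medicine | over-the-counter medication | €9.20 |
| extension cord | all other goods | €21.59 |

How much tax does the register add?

Ibuprofen (100 ct) €12.97: over-the-counter medication → 0% + 0.75% county = 0.75% → €0.097275
Wireless earbuds €67.81: electronics → 4% + 1.25% county = 5.25% → €3.560025
Antacid chews €5.51: over-the-counter medication → 0% + 0.75% county = 0.75% → €0.041325
Used textbook €73.88: printed books → 6.5% + 0% county = 6.5% → €4.8022
Throat lozenges €7.71: over-the-counter medication → 0% + 0.75% county = 0.75% → €0.057825
Paperback novel €10.01: printed books → 6.5% + 0% county = 6.5% → €0.65065
Cold medicine €9.20: over-the-counter medication → 0% + 0.75% county = 0.75% → €0.069
Extension cord €21.59: all other goods → 4.5% + 1.25% county = 5.75% → €1.241425
Unrounded tax sum = €10.519725 → €10.52

€10.52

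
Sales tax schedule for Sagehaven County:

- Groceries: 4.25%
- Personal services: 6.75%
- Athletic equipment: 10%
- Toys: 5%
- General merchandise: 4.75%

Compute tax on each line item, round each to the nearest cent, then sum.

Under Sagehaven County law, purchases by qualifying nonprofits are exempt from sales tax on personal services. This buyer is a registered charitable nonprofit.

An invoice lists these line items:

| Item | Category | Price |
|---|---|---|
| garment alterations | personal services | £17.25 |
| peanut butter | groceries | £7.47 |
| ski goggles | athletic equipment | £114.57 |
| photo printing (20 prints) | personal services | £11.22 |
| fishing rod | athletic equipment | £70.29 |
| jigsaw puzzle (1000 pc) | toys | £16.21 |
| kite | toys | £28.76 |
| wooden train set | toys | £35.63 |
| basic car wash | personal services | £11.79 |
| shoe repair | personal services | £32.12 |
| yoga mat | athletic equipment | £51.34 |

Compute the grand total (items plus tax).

£424.62

Garment alterations £17.25: personal services, buyer-exempt → 0% → £0.00
Peanut butter £7.47: groceries → 4.25% → £0.32
Ski goggles £114.57: athletic equipment → 10% → £11.46
Photo printing (20 prints) £11.22: personal services, buyer-exempt → 0% → £0.00
Fishing rod £70.29: athletic equipment → 10% → £7.03
Jigsaw puzzle (1000 pc) £16.21: toys → 5% → £0.81
Kite £28.76: toys → 5% → £1.44
Wooden train set £35.63: toys → 5% → £1.78
Basic car wash £11.79: personal services, buyer-exempt → 0% → £0.00
Shoe repair £32.12: personal services, buyer-exempt → 0% → £0.00
Yoga mat £51.34: athletic equipment → 10% → £5.13
Subtotal = £396.65; tax = £27.97; total due = £424.62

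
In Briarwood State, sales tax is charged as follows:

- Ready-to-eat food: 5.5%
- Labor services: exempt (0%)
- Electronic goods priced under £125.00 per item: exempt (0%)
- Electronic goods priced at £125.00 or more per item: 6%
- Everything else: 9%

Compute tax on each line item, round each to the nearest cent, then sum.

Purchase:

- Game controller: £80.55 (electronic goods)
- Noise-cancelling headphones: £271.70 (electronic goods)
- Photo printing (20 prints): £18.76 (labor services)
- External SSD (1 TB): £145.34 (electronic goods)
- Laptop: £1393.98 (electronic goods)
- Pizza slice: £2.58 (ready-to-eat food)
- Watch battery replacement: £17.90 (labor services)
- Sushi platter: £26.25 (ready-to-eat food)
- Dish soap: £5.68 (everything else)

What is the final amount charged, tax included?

£2073.49

Game controller £80.55: electronic goods, under £125.00 → 0% → £0.00
Noise-cancelling headphones £271.70: electronic goods, £125.00 or more → 6% → £16.30
Photo printing (20 prints) £18.76: labor services → 0% → £0.00
External SSD (1 TB) £145.34: electronic goods, £125.00 or more → 6% → £8.72
Laptop £1393.98: electronic goods, £125.00 or more → 6% → £83.64
Pizza slice £2.58: ready-to-eat food → 5.5% → £0.14
Watch battery replacement £17.90: labor services → 0% → £0.00
Sushi platter £26.25: ready-to-eat food → 5.5% → £1.44
Dish soap £5.68: everything else → 9% → £0.51
Subtotal = £1962.74; tax = £110.75; total due = £2073.49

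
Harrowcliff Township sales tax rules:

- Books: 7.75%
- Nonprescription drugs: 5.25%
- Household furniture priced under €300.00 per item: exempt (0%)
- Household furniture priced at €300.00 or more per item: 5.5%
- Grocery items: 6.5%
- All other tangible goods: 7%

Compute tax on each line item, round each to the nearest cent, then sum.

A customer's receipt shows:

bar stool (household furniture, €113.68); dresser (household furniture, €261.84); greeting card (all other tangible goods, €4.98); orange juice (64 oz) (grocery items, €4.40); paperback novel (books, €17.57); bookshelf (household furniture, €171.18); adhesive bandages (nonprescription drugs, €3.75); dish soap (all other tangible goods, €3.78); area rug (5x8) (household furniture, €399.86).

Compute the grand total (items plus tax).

€1005.49

Bar stool €113.68: household furniture, under €300.00 → 0% → €0.00
Dresser €261.84: household furniture, under €300.00 → 0% → €0.00
Greeting card €4.98: all other tangible goods → 7% → €0.35
Orange juice (64 oz) €4.40: grocery items → 6.5% → €0.29
Paperback novel €17.57: books → 7.75% → €1.36
Bookshelf €171.18: household furniture, under €300.00 → 0% → €0.00
Adhesive bandages €3.75: nonprescription drugs → 5.25% → €0.20
Dish soap €3.78: all other tangible goods → 7% → €0.26
Area rug (5x8) €399.86: household furniture, €300.00 or more → 5.5% → €21.99
Subtotal = €981.04; tax = €24.45; total due = €1005.49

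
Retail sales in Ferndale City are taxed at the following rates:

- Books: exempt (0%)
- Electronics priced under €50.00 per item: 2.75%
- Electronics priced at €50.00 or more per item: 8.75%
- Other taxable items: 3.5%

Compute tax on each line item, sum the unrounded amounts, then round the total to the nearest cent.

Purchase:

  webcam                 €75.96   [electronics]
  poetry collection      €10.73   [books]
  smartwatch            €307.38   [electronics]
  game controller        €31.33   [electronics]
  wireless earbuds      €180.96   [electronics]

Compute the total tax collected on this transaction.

Webcam €75.96: electronics, €50.00 or more → 8.75% → €6.6465
Poetry collection €10.73: books → 0% → €0.00
Smartwatch €307.38: electronics, €50.00 or more → 8.75% → €26.89575
Game controller €31.33: electronics, under €50.00 → 2.75% → €0.861575
Wireless earbuds €180.96: electronics, €50.00 or more → 8.75% → €15.834
Unrounded tax sum = €50.237825 → €50.24

€50.24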